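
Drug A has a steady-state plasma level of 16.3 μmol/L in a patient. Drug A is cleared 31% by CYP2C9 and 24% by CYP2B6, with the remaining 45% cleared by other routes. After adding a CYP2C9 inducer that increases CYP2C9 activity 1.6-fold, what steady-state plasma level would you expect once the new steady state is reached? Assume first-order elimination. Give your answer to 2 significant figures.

The CYP2C9 pathway (31% of clearance) rises to 1.6× activity: 0.31 × 1.6 = 0.496.
CYP2B6 (24%) and the residual 45% are unaffected.
CL_new/CL_old = 0.496 + 0.24 + 0.45 = 1.186.
New steady-state plasma level = baseline ÷ relative clearance = 16.3 / 1.186 = 14 μmol/L.

14 μmol/L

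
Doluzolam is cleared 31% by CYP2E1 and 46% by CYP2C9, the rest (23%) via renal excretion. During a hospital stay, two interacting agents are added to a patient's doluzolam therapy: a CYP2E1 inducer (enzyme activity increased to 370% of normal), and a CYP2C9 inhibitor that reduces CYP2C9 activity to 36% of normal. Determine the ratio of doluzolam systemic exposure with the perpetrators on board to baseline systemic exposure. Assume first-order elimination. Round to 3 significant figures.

0.648

The CYP2E1 pathway (31% of clearance) is boosted to 3.7× activity: 0.31 × 3.7 = 1.147.
The CYP2C9 pathway (46% of clearance) falls to 0.36× activity: 0.46 × 0.36 = 0.1656.
Non-CYP routes (23%) are unchanged.
New clearance relative to baseline: 1.147 + 0.1656 + 0.23 = 1.5426.
Systemic exposure ∝ 1/CL: fold-change = 1 / 1.5426 = 0.648.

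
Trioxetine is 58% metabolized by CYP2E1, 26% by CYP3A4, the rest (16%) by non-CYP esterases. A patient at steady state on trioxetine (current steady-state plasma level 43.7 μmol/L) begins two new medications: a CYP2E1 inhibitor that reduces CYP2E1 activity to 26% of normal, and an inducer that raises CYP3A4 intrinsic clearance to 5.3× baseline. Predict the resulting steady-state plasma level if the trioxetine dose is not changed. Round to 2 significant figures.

26 μmol/L

The CYP2E1 pathway (58% of clearance) drops to 0.26× activity: 0.58 × 0.26 = 0.1508.
The CYP3A4 pathway (26% of clearance) increases to 5.3× activity: 0.26 × 5.3 = 1.378.
Non-CYP routes (16%) are unchanged.
Relative clearance = 0.1508 + 1.378 + 0.16 = 1.6888.
New steady-state plasma level = 43.7 / 1.6888 = 26 μmol/L (concentration scales inversely with clearance).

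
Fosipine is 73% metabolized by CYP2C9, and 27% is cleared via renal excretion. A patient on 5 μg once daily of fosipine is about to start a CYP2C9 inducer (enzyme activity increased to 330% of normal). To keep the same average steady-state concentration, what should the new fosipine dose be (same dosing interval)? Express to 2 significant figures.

13 μg

The CYP2C9 pathway (73% of clearance) increases to 3.3× activity: 0.73 × 3.3 = 2.409.
Non-CYP routes (27%) are unchanged.
CL_new/CL_old = 2.409 + 0.27 = 2.679.
Exposure is unchanged when dose changes in proportion to clearance. New dose = 5 μg × 2.679 = 13 μg.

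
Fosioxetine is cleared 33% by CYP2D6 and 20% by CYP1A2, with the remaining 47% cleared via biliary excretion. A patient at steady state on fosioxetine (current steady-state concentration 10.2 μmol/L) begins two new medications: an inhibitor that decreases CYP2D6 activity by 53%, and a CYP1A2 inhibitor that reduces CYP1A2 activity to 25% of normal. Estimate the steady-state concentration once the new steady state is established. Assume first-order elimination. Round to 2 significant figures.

15 μmol/L

The CYP2D6 pathway (33% of clearance) falls to 0.47× activity: 0.33 × 0.47 = 0.1551.
The CYP1A2 pathway (20% of clearance) drops to 0.25× activity: 0.2 × 0.25 = 0.05.
The remaining 47% of clearance is unaffected.
New clearance relative to baseline: 0.1551 + 0.05 + 0.47 = 0.6751.
Dividing the baseline by the relative clearance: 10.2 / 0.6751 = 15 μmol/L.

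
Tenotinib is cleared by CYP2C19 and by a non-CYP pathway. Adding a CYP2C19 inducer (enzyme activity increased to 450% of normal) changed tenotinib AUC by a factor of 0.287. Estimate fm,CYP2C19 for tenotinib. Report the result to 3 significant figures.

0.710

Let fm be the CYP2C19 fraction. New clearance relative to baseline = fm × 4.5 + (1 − fm).
AUC ratio = 1 / (new CL fraction), so new CL fraction = 1 / 0.287 = 3.484.
fm × 4.5 + 1 − fm = 3.484  ⇒  fm × (4.5 − 1) = 2.484  ⇒  fm = 0.710.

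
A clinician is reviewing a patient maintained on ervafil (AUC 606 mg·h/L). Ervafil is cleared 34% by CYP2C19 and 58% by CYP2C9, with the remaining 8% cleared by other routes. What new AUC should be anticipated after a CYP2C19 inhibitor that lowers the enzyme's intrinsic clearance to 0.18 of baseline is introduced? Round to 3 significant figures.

840 mg·h/L

CYP2C19: 0.34 × 0.18 = 0.0612
CYP2C9: 0.58 (unchanged)
Other: 0.08 (unchanged)
Relative clearance = 0.0612 + 0.58 + 0.08 = 0.7212.
With dosing unchanged, AUC scales as 1/CL: 606 / 0.7212 = 840 mg·h/L.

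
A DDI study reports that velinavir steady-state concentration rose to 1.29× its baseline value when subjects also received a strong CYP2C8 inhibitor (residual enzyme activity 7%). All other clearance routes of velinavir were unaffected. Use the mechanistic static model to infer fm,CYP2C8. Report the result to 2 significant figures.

0.24

Let fm be the CYP2C8 fraction. New clearance relative to baseline = fm × 0.07 + (1 − fm).
Steady-state concentration ratio = 1 / (new CL fraction), so new CL fraction = 1 / 1.29 = 0.7752.
fm × 0.07 + 1 − fm = 0.7752  ⇒  fm × (0.07 − 1) = −0.2248  ⇒  fm = 0.24.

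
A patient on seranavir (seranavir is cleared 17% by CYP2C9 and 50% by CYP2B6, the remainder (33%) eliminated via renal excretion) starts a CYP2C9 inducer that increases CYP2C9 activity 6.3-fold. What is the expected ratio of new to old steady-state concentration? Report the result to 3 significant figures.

0.526

The CYP2C9 pathway (17% of clearance) is boosted to 6.3× activity: 0.17 × 6.3 = 1.071.
CYP2B6 (50%) and the residual 33% are unaffected.
Relative clearance = 1.071 + 0.5 + 0.33 = 1.901.
Since steady-state concentration ∝ 1/CL, the ratio is 1 / 1.901 = 0.526.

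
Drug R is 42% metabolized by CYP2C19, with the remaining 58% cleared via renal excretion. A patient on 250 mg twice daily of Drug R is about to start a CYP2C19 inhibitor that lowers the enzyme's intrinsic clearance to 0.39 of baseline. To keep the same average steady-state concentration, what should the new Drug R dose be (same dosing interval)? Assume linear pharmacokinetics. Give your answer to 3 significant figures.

186 mg

The CYP2C19 pathway (42% of clearance) is reduced to 0.39× activity: 0.42 × 0.39 = 0.1638.
The remaining 58% of clearance is unaffected.
New clearance relative to baseline: 0.1638 + 0.58 = 0.7438.
Exposure is unchanged when dose changes in proportion to clearance. New dose = 250 mg × 0.7438 = 186 mg.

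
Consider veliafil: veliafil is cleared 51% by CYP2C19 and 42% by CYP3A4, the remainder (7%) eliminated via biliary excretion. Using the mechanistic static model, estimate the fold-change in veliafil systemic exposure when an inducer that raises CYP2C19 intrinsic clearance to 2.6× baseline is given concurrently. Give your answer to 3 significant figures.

0.551

The CYP2C19 pathway (51% of clearance) rises to 2.6× activity: 0.51 × 2.6 = 1.326.
CYP3A4 (42%) and the residual 7% are unaffected.
New clearance relative to baseline: 1.326 + 0.42 + 0.07 = 1.816.
Systemic exposure is inversely proportional to clearance, so the fold-change is 1 / 1.816 = 0.551.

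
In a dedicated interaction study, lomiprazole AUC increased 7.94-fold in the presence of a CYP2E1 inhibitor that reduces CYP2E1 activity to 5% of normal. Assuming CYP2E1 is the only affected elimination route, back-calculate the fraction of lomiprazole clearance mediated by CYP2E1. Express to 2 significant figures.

0.92

Call the CYP2E1 fraction fm. After the interaction, CL_new/CL_old = fm × 0.05 + (1 − fm).
AUC ratio = 1 / (new CL fraction), so new CL fraction = 1 / 7.94 = 0.1259.
fm × 0.05 + 1 − fm = 0.1259  ⇒  fm × (0.05 − 1) = −0.8741  ⇒  fm = 0.92.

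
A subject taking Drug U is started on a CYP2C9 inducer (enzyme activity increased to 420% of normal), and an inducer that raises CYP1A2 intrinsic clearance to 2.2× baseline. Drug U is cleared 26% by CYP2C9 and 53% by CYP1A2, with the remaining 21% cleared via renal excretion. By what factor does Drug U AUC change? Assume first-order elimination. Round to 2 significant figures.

CYP2C9: 0.26 × 4.2 = 1.092
CYP1A2: 0.53 × 2.2 = 1.166
Other: 0.21 (unchanged)
New clearance relative to baseline: 1.092 + 1.166 + 0.21 = 2.468.
Because AUC varies inversely with clearance, the combined effect is 1 / 2.468 = 0.41.

0.41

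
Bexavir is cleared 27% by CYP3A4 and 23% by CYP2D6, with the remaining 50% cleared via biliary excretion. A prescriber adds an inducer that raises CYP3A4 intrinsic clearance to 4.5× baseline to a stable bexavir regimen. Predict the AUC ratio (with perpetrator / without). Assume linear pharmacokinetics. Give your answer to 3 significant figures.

0.514

The CYP3A4 pathway (27% of clearance) increases to 4.5× activity: 0.27 × 4.5 = 1.215.
CYP2D6 (23%) and the residual 50% are unaffected.
New clearance relative to baseline: 1.215 + 0.23 + 0.5 = 1.945.
Since AUC ∝ 1/CL, the ratio is 1 / 1.945 = 0.514.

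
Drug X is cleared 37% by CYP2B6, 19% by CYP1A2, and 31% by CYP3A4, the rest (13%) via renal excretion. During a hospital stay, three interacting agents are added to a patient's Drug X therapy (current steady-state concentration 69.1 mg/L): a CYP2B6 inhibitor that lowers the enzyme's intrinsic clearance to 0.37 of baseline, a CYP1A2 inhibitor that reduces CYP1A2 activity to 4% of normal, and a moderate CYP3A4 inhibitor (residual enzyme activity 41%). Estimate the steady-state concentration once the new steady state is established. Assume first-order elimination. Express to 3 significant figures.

172 mg/L

The CYP2B6 pathway (37% of clearance) falls to 0.37× activity: 0.37 × 0.37 = 0.1369.
The CYP1A2 pathway (19% of clearance) falls to 0.04× activity: 0.19 × 0.04 = 0.0076.
The CYP3A4 pathway (31% of clearance) drops to 0.41× activity: 0.31 × 0.41 = 0.1271.
The remaining 13% of clearance is unaffected.
Relative clearance = 0.1369 + 0.0076 + 0.1271 + 0.13 = 0.4016.
Steady-state concentration ∝ 1/CL: new value = 69.1 / 0.4016 = 172 mg/L.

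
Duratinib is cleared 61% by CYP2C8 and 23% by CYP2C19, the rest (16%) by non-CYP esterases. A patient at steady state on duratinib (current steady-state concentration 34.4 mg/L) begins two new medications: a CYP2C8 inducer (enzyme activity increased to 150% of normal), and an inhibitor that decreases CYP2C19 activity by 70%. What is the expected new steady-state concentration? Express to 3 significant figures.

The CYP2C8 pathway (61% of clearance) is boosted to 1.5× activity: 0.61 × 1.5 = 0.915.
The CYP2C19 pathway (23% of clearance) is reduced to 0.3× activity: 0.23 × 0.3 = 0.069.
Non-CYP routes (16%) are unchanged.
New clearance relative to baseline: 0.915 + 0.069 + 0.16 = 1.144.
Dividing the baseline by the relative clearance: 34.4 / 1.144 = 30.1 mg/L.

30.1 mg/L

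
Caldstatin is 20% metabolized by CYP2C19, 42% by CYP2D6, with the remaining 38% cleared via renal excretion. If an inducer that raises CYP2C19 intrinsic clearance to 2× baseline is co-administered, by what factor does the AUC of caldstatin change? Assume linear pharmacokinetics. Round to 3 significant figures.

The CYP2C19 pathway (20% of clearance) is boosted to 2× activity: 0.2 × 2 = 0.4.
CYP2D6 (42%) and the residual 38% are unaffected.
New clearance relative to baseline: 0.4 + 0.42 + 0.38 = 1.2.
Since AUC ∝ 1/CL, the ratio is 1 / 1.2 = 0.833.

0.833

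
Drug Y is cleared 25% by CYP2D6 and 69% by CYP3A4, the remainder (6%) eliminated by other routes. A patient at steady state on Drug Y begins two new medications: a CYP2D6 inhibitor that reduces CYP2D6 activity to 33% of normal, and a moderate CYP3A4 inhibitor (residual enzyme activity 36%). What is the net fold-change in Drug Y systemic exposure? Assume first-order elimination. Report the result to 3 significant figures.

The CYP2D6 pathway (25% of clearance) is reduced to 0.33× activity: 0.25 × 0.33 = 0.0825.
The CYP3A4 pathway (69% of clearance) is reduced to 0.36× activity: 0.69 × 0.36 = 0.2484.
The remaining 6% of clearance is unaffected.
Relative clearance = 0.0825 + 0.2484 + 0.06 = 0.3909.
Net systemic exposure ratio = 1 / 0.3909 = 2.56.

2.56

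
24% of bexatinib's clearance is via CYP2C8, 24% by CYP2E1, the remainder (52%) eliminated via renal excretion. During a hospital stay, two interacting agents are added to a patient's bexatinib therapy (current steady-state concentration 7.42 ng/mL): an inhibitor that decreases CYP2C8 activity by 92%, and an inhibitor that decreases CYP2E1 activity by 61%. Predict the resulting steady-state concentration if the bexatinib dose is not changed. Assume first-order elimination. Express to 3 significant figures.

11.7 ng/mL

CYP2C8: 0.24 × 0.08 = 0.0192
CYP2E1: 0.24 × 0.39 = 0.0936
Other: 0.52 (unchanged)
New clearance relative to baseline: 0.0192 + 0.0936 + 0.52 = 0.6328.
Dividing the baseline by the relative clearance: 7.42 / 0.6328 = 11.7 ng/mL.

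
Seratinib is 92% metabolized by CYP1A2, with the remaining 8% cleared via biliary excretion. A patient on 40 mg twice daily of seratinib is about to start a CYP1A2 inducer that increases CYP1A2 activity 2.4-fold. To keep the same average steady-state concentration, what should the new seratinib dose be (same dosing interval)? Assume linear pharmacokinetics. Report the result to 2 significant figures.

The CYP1A2 pathway (92% of clearance) is boosted to 2.4× activity: 0.92 × 2.4 = 2.208.
The remaining 8% of clearance is unaffected.
CL_new/CL_old = 2.208 + 0.08 = 2.288.
Exposure is unchanged when dose changes in proportion to clearance. New dose = 40 mg × 2.288 = 92 mg.

92 mg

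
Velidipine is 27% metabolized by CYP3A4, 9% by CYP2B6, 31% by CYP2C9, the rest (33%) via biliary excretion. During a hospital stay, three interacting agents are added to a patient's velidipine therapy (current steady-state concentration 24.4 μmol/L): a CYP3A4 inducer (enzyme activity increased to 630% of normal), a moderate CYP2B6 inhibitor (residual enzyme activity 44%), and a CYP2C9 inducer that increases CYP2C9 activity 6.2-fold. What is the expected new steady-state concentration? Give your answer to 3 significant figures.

6.11 μmol/L

The CYP3A4 pathway (27% of clearance) rises to 6.3× activity: 0.27 × 6.3 = 1.701.
The CYP2B6 pathway (9% of clearance) is reduced to 0.44× activity: 0.09 × 0.44 = 0.0396.
The CYP2C9 pathway (31% of clearance) is boosted to 6.2× activity: 0.31 × 6.2 = 1.922.
Non-CYP routes (33%) are unchanged.
Relative clearance = 1.701 + 0.0396 + 1.922 + 0.33 = 3.9926.
Dividing the baseline by the relative clearance: 24.4 / 3.9926 = 6.11 μmol/L.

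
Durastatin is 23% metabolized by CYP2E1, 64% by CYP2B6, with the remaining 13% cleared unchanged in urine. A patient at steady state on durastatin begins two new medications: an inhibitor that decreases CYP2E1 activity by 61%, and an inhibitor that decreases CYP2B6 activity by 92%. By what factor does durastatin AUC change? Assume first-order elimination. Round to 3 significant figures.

3.69

CYP2E1: 0.23 × 0.39 = 0.0897
CYP2B6: 0.64 × 0.08 = 0.0512
Other: 0.13 (unchanged)
CL_new/CL_old = 0.0897 + 0.0512 + 0.13 = 0.2709.
Net AUC ratio = 1 / 0.2709 = 3.69.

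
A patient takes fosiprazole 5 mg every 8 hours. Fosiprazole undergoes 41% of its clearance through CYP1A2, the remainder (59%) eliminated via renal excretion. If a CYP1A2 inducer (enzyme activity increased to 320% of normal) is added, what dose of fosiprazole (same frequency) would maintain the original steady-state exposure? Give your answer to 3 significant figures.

CYP1A2: 0.41 × 3.2 = 1.312
Other: 0.59 (unchanged)
Relative clearance = 1.312 + 0.59 = 1.902.
Css,avg = (dose rate)/CL, so holding Css fixed requires dose ∝ CL: 5 × 1.902 = 9.51 mg.

9.51 mg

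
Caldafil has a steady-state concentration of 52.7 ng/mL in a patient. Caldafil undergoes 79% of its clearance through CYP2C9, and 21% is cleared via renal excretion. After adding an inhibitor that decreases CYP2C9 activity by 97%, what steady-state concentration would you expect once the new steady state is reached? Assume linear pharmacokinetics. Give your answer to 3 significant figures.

CYP2C9: 0.79 × 0.03 = 0.0237
Other: 0.21 (unchanged)
Relative clearance = 0.0237 + 0.21 = 0.2337.
New steady-state concentration = baseline ÷ relative clearance = 52.7 / 0.2337 = 226 ng/mL.

226 ng/mL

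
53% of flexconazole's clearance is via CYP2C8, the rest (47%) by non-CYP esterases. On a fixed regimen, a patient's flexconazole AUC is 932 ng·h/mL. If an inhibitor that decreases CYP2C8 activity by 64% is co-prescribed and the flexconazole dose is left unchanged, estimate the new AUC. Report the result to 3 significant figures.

The CYP2C8 pathway (53% of clearance) drops to 0.36× activity: 0.53 × 0.36 = 0.1908.
The remaining 47% of clearance is unaffected.
CL_new/CL_old = 0.1908 + 0.47 = 0.6608.
AUC ∝ 1/CL, so new value = 932 / 0.6608 = 1.41 × 10³ ng·h/mL.

1.41 × 10³ ng·h/mL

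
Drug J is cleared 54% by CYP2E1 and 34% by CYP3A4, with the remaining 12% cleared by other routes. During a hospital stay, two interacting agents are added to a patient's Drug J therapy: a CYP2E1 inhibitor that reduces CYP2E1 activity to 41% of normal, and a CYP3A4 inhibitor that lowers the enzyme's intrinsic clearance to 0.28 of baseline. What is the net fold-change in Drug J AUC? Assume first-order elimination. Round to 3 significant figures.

2.29

The CYP2E1 pathway (54% of clearance) is reduced to 0.41× activity: 0.54 × 0.41 = 0.2214.
The CYP3A4 pathway (34% of clearance) is reduced to 0.28× activity: 0.34 × 0.28 = 0.0952.
The remaining 12% of clearance is unaffected.
Relative clearance = 0.2214 + 0.0952 + 0.12 = 0.4366.
Net AUC ratio = 1 / 0.4366 = 2.29.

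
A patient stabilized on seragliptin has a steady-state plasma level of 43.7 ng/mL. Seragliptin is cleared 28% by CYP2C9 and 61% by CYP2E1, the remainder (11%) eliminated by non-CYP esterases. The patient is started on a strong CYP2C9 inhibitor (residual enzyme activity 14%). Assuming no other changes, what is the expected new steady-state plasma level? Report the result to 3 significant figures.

57.6 ng/mL

The CYP2C9 pathway (28% of clearance) falls to 0.14× activity: 0.28 × 0.14 = 0.0392.
CYP2E1 (61%) and the residual 11% are unaffected.
CL_new/CL_old = 0.0392 + 0.61 + 0.11 = 0.7592.
New steady-state plasma level = baseline ÷ relative clearance = 43.7 / 0.7592 = 57.6 ng/mL.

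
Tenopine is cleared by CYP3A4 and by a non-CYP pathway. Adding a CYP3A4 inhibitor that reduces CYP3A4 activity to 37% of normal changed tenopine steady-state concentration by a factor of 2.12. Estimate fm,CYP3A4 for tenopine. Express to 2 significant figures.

0.84

CL'/CL = 1 / 2.12 = 0.4717
0.37·fm + (1 − fm) = 0.4717
fm = (0.4717 − 1) / (0.37 − 1) = 0.84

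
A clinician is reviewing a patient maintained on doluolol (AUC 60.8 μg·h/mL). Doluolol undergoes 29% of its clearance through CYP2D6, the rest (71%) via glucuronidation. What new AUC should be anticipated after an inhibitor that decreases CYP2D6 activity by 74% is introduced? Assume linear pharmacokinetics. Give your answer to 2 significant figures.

The CYP2D6 pathway (29% of clearance) drops to 0.26× activity: 0.29 × 0.26 = 0.0754.
The remaining 71% of clearance is unaffected.
CL_new/CL_old = 0.0754 + 0.71 = 0.7854.
With dosing unchanged, AUC scales as 1/CL: 60.8 / 0.7854 = 77 μg·h/mL.

77 μg·h/mL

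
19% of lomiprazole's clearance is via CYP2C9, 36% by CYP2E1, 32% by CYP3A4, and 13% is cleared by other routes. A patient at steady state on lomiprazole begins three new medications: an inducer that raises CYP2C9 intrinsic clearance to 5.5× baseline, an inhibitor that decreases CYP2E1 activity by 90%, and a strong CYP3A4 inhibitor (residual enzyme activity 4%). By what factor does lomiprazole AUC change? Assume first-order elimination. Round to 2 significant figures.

The CYP2C9 pathway (19% of clearance) is boosted to 5.5× activity: 0.19 × 5.5 = 1.045.
The CYP2E1 pathway (36% of clearance) drops to 0.1× activity: 0.36 × 0.1 = 0.036.
The CYP3A4 pathway (32% of clearance) falls to 0.04× activity: 0.32 × 0.04 = 0.0128.
The remaining 13% of clearance is unaffected.
New clearance relative to baseline: 1.045 + 0.036 + 0.0128 + 0.13 = 1.2238.
Because AUC varies inversely with clearance, the combined effect is 1 / 1.2238 = 0.82.

0.82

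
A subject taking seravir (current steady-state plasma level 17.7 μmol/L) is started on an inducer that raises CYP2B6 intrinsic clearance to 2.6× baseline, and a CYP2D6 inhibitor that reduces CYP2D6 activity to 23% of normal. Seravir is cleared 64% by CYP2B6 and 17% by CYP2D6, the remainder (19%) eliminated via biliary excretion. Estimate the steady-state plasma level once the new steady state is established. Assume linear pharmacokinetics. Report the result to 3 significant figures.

CYP2B6: 0.64 × 2.6 = 1.664
CYP2D6: 0.17 × 0.23 = 0.0391
Other: 0.19 (unchanged)
Relative clearance = 1.664 + 0.0391 + 0.19 = 1.8931.
Steady-state plasma level ∝ 1/CL: new value = 17.7 / 1.8931 = 9.35 μmol/L.

9.35 μmol/L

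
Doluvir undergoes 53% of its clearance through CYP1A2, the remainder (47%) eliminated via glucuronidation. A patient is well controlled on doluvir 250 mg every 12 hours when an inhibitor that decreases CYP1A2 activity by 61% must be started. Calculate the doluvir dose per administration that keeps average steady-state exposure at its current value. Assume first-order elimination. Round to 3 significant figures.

The CYP1A2 pathway (53% of clearance) is reduced to 0.39× activity: 0.53 × 0.39 = 0.2067.
The remaining 47% of clearance is unaffected.
New clearance relative to baseline: 0.2067 + 0.47 = 0.6767.
Css,avg = (dose rate)/CL, so holding Css fixed requires dose ∝ CL: 250 × 0.6767 = 169 mg.

169 mg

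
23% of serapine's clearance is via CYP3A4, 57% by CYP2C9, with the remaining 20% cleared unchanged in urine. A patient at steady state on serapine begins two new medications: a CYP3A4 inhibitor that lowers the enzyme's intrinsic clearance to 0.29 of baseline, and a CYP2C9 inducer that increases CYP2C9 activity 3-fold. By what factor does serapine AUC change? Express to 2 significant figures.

The CYP3A4 pathway (23% of clearance) drops to 0.29× activity: 0.23 × 0.29 = 0.0667.
The CYP2C9 pathway (57% of clearance) increases to 3× activity: 0.57 × 3 = 1.71.
Non-CYP routes (20%) are unchanged.
Relative clearance = 0.0667 + 1.71 + 0.2 = 1.9767.
Net AUC ratio = 1 / 1.9767 = 0.51.

0.51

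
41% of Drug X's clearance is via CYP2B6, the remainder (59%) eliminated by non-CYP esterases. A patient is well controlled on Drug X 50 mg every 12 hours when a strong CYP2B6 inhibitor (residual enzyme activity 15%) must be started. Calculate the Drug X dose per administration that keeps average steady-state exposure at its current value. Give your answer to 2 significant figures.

The CYP2B6 pathway (41% of clearance) drops to 0.15× activity: 0.41 × 0.15 = 0.0615.
The remaining 59% of clearance is unaffected.
New clearance relative to baseline: 0.0615 + 0.59 = 0.6515.
To maintain the same steady-state level, dose must scale with clearance: new dose = 50 × 0.6515 = 33 mg.

33 mg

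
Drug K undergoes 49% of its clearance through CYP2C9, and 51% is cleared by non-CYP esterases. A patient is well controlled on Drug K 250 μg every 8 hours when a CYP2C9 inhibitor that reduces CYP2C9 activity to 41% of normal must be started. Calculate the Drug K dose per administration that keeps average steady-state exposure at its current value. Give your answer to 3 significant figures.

178 μg

The CYP2C9 pathway (49% of clearance) drops to 0.41× activity: 0.49 × 0.41 = 0.2009.
Non-CYP routes (51%) are unchanged.
New clearance relative to baseline: 0.2009 + 0.51 = 0.7109.
Exposure is unchanged when dose changes in proportion to clearance. New dose = 250 μg × 0.7109 = 178 μg.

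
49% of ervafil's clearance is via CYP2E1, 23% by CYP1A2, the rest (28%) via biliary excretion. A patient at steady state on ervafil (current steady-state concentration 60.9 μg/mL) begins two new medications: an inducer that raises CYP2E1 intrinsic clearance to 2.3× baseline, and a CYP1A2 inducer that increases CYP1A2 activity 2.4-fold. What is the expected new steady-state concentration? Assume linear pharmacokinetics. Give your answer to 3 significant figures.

31.1 μg/mL

CYP2E1: 0.49 × 2.3 = 1.127
CYP1A2: 0.23 × 2.4 = 0.552
Other: 0.28 (unchanged)
New clearance relative to baseline: 1.127 + 0.552 + 0.28 = 1.959.
Steady-state concentration ∝ 1/CL: new value = 60.9 / 1.959 = 31.1 μg/mL.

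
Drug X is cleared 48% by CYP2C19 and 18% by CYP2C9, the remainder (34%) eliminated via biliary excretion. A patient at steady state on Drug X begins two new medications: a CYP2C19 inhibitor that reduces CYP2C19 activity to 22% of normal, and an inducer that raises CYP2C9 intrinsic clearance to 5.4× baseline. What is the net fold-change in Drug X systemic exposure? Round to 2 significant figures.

0.71

The CYP2C19 pathway (48% of clearance) falls to 0.22× activity: 0.48 × 0.22 = 0.1056.
The CYP2C9 pathway (18% of clearance) increases to 5.4× activity: 0.18 × 5.4 = 0.972.
The remaining 34% of clearance is unaffected.
CL_new/CL_old = 0.1056 + 0.972 + 0.34 = 1.4176.
Because systemic exposure varies inversely with clearance, the combined effect is 1 / 1.4176 = 0.71.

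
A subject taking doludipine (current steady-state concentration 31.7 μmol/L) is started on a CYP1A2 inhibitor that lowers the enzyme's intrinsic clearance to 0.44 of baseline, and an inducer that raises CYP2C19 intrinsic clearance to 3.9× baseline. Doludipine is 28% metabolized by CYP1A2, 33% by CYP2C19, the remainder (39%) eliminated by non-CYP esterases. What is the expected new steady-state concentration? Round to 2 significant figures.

CYP1A2: 0.28 × 0.44 = 0.1232
CYP2C19: 0.33 × 3.9 = 1.287
Other: 0.39 (unchanged)
CL_new/CL_old = 0.1232 + 1.287 + 0.39 = 1.8002.
New steady-state concentration = 31.7 / 1.8002 = 18 μmol/L (concentration scales inversely with clearance).

18 μmol/L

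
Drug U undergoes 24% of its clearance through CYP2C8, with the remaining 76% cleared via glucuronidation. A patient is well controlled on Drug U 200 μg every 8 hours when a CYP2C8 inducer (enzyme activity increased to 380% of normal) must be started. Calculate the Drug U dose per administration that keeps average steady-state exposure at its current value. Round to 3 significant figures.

334 μg

CYP2C8: 0.24 × 3.8 = 0.912
Other: 0.76 (unchanged)
CL_new/CL_old = 0.912 + 0.76 = 1.672.
Exposure is unchanged when dose changes in proportion to clearance. New dose = 200 μg × 1.672 = 334 μg.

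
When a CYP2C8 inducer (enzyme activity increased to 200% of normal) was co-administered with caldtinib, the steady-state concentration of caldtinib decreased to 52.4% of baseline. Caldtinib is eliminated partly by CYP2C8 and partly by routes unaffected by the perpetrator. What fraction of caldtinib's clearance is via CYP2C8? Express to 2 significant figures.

0.91

Let fm be the CYP2C8 fraction. New clearance relative to baseline = fm × 2 + (1 − fm).
Steady-state concentration ratio = 1 / (new CL fraction), so new CL fraction = 1 / 0.524 = 1.908.
fm × 2 + 1 − fm = 1.908  ⇒  fm × (2 − 1) = 0.9084  ⇒  fm = 0.91.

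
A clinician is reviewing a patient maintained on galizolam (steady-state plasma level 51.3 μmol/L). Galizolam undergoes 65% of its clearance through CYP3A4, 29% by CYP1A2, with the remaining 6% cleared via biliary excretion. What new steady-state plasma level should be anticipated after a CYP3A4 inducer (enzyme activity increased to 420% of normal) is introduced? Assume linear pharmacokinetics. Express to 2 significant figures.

17 μmol/L

The CYP3A4 pathway (65% of clearance) rises to 4.2× activity: 0.65 × 4.2 = 2.73.
CYP1A2 (29%) and the residual 6% are unaffected.
CL_new/CL_old = 2.73 + 0.29 + 0.06 = 3.08.
New steady-state plasma level = baseline ÷ relative clearance = 51.3 / 3.08 = 17 μmol/L.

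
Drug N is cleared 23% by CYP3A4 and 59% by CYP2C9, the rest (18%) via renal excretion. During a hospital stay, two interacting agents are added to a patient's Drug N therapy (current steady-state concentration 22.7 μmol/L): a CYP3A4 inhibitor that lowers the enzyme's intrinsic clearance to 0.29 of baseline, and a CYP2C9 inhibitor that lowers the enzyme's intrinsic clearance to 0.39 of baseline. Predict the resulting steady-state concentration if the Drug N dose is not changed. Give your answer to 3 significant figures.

47.6 μmol/L

The CYP3A4 pathway (23% of clearance) falls to 0.29× activity: 0.23 × 0.29 = 0.0667.
The CYP2C9 pathway (59% of clearance) drops to 0.39× activity: 0.59 × 0.39 = 0.2301.
Non-CYP routes (18%) are unchanged.
CL_new/CL_old = 0.0667 + 0.2301 + 0.18 = 0.4768.
New steady-state concentration = 22.7 / 0.4768 = 47.6 μmol/L (concentration scales inversely with clearance).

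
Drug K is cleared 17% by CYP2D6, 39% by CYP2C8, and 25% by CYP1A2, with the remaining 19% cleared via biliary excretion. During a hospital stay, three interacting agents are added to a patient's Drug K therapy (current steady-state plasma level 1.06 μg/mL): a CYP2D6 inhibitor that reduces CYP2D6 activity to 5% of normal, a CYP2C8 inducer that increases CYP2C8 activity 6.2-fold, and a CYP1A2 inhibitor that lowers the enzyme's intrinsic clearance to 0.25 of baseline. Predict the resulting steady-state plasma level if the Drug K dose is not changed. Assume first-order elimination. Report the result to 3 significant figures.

0.396 μg/mL

The CYP2D6 pathway (17% of clearance) falls to 0.05× activity: 0.17 × 0.05 = 0.0085.
The CYP2C8 pathway (39% of clearance) is boosted to 6.2× activity: 0.39 × 6.2 = 2.418.
The CYP1A2 pathway (25% of clearance) is reduced to 0.25× activity: 0.25 × 0.25 = 0.0625.
Non-CYP routes (19%) are unchanged.
Relative clearance = 0.0085 + 2.418 + 0.0625 + 0.19 = 2.679.
Dividing the baseline by the relative clearance: 1.06 / 2.679 = 0.396 μg/mL.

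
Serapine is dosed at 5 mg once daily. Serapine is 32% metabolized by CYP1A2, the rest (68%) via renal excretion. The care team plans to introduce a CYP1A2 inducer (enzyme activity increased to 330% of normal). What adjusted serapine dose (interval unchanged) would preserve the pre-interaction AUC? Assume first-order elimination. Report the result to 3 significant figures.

The CYP1A2 pathway (32% of clearance) rises to 3.3× activity: 0.32 × 3.3 = 1.056.
The remaining 68% of clearance is unaffected.
New clearance relative to baseline: 1.056 + 0.68 = 1.736.
To maintain the same steady-state level, dose must scale with clearance: new dose = 5 × 1.736 = 8.68 mg.

8.68 mg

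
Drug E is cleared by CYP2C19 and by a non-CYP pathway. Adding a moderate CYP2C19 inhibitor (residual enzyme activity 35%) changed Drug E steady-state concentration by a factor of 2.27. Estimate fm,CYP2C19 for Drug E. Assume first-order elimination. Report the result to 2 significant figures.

Let x = fm,CYP2C19. Because steady-state concentration ∝ 1/CL, relative clearance fell to 1/2.27 = 0.4405.
Only the CYP2C19 route changed, so 0.4405 = x·0.35 + (1 − x), giving x = 0.86.

0.86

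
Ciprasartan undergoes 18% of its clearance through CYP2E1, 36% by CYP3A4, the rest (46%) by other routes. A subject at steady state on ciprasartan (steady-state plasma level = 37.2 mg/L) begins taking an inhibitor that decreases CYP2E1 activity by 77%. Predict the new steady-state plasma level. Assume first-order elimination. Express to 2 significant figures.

CYP2E1: 0.18 × 0.23 = 0.0414
CYP3A4: 0.36 (unchanged)
Other: 0.46 (unchanged)
CL_new/CL_old = 0.0414 + 0.36 + 0.46 = 0.8614.
Steady-state plasma level ∝ 1/CL, so new value = 37.2 / 0.8614 = 43 mg/L.

43 mg/L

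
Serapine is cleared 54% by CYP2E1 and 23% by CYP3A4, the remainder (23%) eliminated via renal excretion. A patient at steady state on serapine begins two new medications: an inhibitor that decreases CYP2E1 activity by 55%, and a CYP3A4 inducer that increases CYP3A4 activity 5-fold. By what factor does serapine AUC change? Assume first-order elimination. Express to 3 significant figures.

0.616

The CYP2E1 pathway (54% of clearance) falls to 0.45× activity: 0.54 × 0.45 = 0.243.
The CYP3A4 pathway (23% of clearance) is boosted to 5× activity: 0.23 × 5 = 1.15.
The remaining 23% of clearance is unaffected.
CL_new/CL_old = 0.243 + 1.15 + 0.23 = 1.623.
Because AUC varies inversely with clearance, the combined effect is 1 / 1.623 = 0.616.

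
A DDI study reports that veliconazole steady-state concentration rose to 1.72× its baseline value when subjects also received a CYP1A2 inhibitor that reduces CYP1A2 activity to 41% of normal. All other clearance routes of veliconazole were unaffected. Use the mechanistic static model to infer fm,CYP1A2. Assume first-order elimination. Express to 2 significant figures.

0.71

Call the CYP1A2 fraction fm. After the interaction, CL_new/CL_old = fm × 0.41 + (1 − fm).
Steady-state concentration ratio = 1 / (new CL fraction), so new CL fraction = 1 / 1.72 = 0.5814.
fm × 0.41 + 1 − fm = 0.5814  ⇒  fm × (0.41 − 1) = −0.4186  ⇒  fm = 0.71.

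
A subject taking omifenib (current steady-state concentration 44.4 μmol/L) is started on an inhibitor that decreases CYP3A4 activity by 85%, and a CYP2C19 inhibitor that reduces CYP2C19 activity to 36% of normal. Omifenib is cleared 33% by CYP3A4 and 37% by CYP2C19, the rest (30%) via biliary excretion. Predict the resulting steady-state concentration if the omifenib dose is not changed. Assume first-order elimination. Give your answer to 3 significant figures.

92.0 μmol/L

CYP3A4: 0.33 × 0.15 = 0.0495
CYP2C19: 0.37 × 0.36 = 0.1332
Other: 0.3 (unchanged)
CL_new/CL_old = 0.0495 + 0.1332 + 0.3 = 0.4827.
Dividing the baseline by the relative clearance: 44.4 / 0.4827 = 92.0 μmol/L.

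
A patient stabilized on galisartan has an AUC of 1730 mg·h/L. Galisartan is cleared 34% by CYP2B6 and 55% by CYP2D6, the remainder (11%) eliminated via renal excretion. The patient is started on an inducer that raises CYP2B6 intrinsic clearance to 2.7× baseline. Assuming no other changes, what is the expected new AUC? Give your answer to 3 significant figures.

1.10 × 10³ mg·h/L

The CYP2B6 pathway (34% of clearance) is boosted to 2.7× activity: 0.34 × 2.7 = 0.918.
CYP2D6 (55%) and the residual 11% are unaffected.
Relative clearance = 0.918 + 0.55 + 0.11 = 1.578.
With dosing unchanged, AUC scales as 1/CL: 1730 / 1.578 = 1.10 × 10³ mg·h/L.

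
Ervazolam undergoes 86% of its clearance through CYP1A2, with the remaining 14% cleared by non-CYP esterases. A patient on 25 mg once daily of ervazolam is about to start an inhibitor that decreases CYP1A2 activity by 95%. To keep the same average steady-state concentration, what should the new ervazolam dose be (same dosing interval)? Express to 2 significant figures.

4.6 mg

The CYP1A2 pathway (86% of clearance) drops to 0.05× activity: 0.86 × 0.05 = 0.043.
Non-CYP routes (14%) are unchanged.
New clearance relative to baseline: 0.043 + 0.14 = 0.183.
Css,avg = (dose rate)/CL, so holding Css fixed requires dose ∝ CL: 25 × 0.183 = 4.6 mg.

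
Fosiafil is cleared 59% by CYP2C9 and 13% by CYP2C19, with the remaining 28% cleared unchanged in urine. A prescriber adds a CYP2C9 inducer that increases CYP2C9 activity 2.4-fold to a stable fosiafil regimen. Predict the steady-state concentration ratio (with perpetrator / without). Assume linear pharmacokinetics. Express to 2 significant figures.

The CYP2C9 pathway (59% of clearance) rises to 2.4× activity: 0.59 × 2.4 = 1.416.
CYP2C19 (13%) and the residual 28% are unaffected.
CL_new/CL_old = 1.416 + 0.13 + 0.28 = 1.826.
Steady-state concentration ratio = CL_old/CL_new = 1 / 1.826 = 0.55.

0.55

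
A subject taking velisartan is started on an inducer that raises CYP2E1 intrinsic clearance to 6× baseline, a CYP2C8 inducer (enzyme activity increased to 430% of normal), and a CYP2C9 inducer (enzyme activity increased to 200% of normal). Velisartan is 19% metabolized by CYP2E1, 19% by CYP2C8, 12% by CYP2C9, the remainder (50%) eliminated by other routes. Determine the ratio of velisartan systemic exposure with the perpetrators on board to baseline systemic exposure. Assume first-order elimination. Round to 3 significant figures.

The CYP2E1 pathway (19% of clearance) rises to 6× activity: 0.19 × 6 = 1.14.
The CYP2C8 pathway (19% of clearance) is boosted to 4.3× activity: 0.19 × 4.3 = 0.817.
The CYP2C9 pathway (12% of clearance) increases to 2× activity: 0.12 × 2 = 0.24.
Non-CYP routes (50%) are unchanged.
CL_new/CL_old = 1.14 + 0.817 + 0.24 + 0.5 = 2.697.
Systemic exposure ∝ 1/CL: fold-change = 1 / 2.697 = 0.371.

0.371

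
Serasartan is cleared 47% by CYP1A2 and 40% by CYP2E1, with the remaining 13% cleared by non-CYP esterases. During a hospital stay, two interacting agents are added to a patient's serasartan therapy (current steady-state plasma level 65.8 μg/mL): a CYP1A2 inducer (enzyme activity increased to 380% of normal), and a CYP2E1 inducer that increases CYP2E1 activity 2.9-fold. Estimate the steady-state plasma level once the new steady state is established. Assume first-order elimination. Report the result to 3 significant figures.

The CYP1A2 pathway (47% of clearance) is boosted to 3.8× activity: 0.47 × 3.8 = 1.786.
The CYP2E1 pathway (40% of clearance) increases to 2.9× activity: 0.4 × 2.9 = 1.16.
Non-CYP routes (13%) are unchanged.
CL_new/CL_old = 1.786 + 1.16 + 0.13 = 3.076.
Steady-state plasma level ∝ 1/CL: new value = 65.8 / 3.076 = 21.4 μg/mL.

21.4 μg/mL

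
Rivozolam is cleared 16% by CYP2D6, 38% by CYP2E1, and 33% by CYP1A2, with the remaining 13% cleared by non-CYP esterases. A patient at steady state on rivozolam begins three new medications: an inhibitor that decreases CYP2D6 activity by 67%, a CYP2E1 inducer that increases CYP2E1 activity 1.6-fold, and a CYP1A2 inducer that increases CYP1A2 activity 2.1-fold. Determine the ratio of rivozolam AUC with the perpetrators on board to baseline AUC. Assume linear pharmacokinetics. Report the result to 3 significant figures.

0.674

The CYP2D6 pathway (16% of clearance) is reduced to 0.33× activity: 0.16 × 0.33 = 0.0528.
The CYP2E1 pathway (38% of clearance) rises to 1.6× activity: 0.38 × 1.6 = 0.608.
The CYP1A2 pathway (33% of clearance) rises to 2.1× activity: 0.33 × 2.1 = 0.693.
The remaining 13% of clearance is unaffected.
Relative clearance = 0.0528 + 0.608 + 0.693 + 0.13 = 1.4838.
Net AUC ratio = 1 / 1.4838 = 0.674.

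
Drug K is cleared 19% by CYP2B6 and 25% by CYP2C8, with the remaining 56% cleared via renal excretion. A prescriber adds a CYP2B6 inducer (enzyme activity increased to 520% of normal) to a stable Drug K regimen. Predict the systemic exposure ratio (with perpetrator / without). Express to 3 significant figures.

0.556

The CYP2B6 pathway (19% of clearance) rises to 5.2× activity: 0.19 × 5.2 = 0.988.
CYP2C8 (25%) and the residual 56% are unaffected.
Relative clearance = 0.988 + 0.25 + 0.56 = 1.798.
Systemic exposure ratio = CL_old/CL_new = 1 / 1.798 = 0.556.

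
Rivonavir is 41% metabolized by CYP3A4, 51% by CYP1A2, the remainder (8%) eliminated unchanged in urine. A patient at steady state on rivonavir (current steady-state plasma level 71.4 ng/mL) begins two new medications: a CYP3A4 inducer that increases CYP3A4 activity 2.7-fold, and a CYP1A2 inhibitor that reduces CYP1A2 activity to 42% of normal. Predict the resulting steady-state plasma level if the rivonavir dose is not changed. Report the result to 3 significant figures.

51.0 ng/mL

The CYP3A4 pathway (41% of clearance) is boosted to 2.7× activity: 0.41 × 2.7 = 1.107.
The CYP1A2 pathway (51% of clearance) drops to 0.42× activity: 0.51 × 0.42 = 0.2142.
Non-CYP routes (8%) are unchanged.
Relative clearance = 1.107 + 0.2142 + 0.08 = 1.4012.
Dividing the baseline by the relative clearance: 71.4 / 1.4012 = 51.0 ng/mL.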